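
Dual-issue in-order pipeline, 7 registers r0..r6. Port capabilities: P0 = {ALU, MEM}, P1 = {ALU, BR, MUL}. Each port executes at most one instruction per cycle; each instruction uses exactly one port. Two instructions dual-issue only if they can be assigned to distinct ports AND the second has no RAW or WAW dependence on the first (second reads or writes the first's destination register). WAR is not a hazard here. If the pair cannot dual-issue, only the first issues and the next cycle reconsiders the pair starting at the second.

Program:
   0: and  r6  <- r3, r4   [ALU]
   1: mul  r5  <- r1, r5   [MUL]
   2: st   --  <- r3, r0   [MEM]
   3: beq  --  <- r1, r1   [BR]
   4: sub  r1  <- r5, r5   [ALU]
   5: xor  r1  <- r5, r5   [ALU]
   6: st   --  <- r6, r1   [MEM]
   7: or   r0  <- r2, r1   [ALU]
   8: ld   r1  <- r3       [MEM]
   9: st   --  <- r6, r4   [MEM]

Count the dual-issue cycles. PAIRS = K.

PAIRS = 3

[0] i0&i1  and.ALU/mul.MUL  -- pair
[1] i2&i3  st.MEM/beq.BR  -- pair
[2] i4  sub.ALU  -- WAW r1
[3] i5  xor.ALU  -- RAW r1
[4] i6&i7  st.MEM/or.ALU  -- pair
[5] i8  ld.MEM  -- no-port MEM/MEM
[6] i9  st.MEM  -- tail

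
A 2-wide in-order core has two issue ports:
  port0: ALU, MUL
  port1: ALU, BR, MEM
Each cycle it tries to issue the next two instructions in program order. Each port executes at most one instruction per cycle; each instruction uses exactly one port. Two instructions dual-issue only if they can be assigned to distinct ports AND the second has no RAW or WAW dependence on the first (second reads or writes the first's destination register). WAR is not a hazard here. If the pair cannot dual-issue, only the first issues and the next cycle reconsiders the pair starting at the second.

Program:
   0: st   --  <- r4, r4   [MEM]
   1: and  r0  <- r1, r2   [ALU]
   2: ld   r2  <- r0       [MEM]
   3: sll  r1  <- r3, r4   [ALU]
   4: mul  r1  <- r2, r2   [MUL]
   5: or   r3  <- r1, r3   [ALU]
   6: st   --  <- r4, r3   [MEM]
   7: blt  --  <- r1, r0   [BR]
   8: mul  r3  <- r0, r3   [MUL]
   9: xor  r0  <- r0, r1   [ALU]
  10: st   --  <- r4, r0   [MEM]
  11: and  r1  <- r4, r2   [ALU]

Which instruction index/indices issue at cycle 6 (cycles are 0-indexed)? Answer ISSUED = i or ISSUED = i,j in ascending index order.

#0 head=0: st/and i0/i1 dual
#1 head=2: ld/sll i2/i3 dual
#2 head=4: mul i4 RAW r1
#3 head=5: or i5 RAW r3
#4 head=6: st i6 no-port MEM/BR
#5 head=7: blt/mul i7/i8 dual
#6 head=9: xor i9 RAW r0
#7 head=10: st/and i10/i11 dual

ISSUED = 9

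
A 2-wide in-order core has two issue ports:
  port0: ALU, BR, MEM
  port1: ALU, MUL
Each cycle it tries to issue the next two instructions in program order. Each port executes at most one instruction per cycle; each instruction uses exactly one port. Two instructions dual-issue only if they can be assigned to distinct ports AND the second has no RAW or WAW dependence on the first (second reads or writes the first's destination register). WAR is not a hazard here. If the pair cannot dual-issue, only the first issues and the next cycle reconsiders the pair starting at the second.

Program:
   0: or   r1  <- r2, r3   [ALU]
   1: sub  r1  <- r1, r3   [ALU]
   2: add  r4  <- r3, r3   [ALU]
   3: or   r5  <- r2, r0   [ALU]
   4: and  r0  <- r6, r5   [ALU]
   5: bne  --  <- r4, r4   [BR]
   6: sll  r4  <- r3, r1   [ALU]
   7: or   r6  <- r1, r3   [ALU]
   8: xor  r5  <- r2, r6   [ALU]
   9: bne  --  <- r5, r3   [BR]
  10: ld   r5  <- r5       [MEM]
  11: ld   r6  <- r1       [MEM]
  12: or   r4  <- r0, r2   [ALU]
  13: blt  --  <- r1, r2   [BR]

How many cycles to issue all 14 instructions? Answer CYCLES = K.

CYCLES = 10

[0] i0  or  -- RAW+WAW r1
[1] i1+i2  sub/add  -- dual
[2] i3  or  -- RAW r5
[3] i4+i5  and/bne  -- dual
[4] i6+i7  sll/or  -- dual
[5] i8  xor  -- RAW r5
[6] i9  bne  -- no-port BR/MEM
[7] i10  ld  -- no-port MEM/MEM
[8] i11+i12  ld/or  -- dual
[9] i13  blt  -- tail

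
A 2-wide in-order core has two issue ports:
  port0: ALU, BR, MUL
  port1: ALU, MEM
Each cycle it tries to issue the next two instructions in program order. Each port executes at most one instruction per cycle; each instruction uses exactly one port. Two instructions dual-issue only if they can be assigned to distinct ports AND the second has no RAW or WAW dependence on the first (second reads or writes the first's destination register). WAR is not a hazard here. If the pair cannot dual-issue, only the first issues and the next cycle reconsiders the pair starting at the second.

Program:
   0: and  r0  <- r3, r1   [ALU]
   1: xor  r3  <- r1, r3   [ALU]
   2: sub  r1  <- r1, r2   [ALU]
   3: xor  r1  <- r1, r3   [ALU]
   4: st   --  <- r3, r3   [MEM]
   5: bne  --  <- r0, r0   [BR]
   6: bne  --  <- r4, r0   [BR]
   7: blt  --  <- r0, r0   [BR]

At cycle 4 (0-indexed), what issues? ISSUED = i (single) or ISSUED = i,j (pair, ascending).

0. and.ALU/xor.ALU @i0/i1  | dual
1. sub.ALU @i2  | RAW+WAW r1
2. xor.ALU/st.MEM @i3/i4  | dual
3. bne.BR @i5  | no-port BR/BR
4. bne.BR @i6  | no-port BR/BR
5. blt.BR @i7  | tail

ISSUED = 6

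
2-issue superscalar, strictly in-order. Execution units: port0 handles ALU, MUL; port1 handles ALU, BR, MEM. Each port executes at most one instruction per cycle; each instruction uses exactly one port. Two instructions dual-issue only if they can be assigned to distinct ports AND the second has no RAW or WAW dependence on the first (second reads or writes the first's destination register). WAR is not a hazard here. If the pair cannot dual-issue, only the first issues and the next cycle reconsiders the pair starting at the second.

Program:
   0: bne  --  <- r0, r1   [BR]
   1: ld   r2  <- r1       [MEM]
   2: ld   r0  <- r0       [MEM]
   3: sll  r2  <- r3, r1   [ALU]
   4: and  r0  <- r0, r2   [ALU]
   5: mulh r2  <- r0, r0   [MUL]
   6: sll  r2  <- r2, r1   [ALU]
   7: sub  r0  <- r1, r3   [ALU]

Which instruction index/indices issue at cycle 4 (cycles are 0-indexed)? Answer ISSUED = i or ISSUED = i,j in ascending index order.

ISSUED = 5

[0] i0  bne  -- no-port BR/MEM
[1] i1  ld  -- no-port MEM/MEM
[2] i2,i3  ld;sll  -- pair
[3] i4  and  -- RAW r0
[4] i5  mulh  -- RAW+WAW r2
[5] i6,i7  sll;sub  -- pair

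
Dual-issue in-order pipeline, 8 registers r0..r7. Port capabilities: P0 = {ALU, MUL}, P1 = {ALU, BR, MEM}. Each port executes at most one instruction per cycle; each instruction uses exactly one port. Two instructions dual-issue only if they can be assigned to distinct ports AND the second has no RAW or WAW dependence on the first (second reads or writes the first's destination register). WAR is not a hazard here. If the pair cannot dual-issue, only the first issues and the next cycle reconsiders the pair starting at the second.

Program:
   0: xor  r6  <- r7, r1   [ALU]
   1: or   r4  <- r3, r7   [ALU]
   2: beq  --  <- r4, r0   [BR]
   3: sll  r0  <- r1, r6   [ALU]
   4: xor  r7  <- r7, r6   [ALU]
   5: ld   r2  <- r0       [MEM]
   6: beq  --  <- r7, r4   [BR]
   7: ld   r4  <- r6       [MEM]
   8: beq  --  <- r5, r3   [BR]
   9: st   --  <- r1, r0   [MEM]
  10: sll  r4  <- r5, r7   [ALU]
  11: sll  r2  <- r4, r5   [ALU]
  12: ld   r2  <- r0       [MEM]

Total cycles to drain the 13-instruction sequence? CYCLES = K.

CYCLES = 9

[0] i0+i1  xor or  -- pair
[1] i2+i3  beq sll  -- pair
[2] i4+i5  xor ld  -- pair
[3] i6  beq  -- no-port BR/MEM
[4] i7  ld  -- no-port MEM/BR
[5] i8  beq  -- no-port BR/MEM
[6] i9+i10  st sll  -- pair
[7] i11  sll  -- WAW r2
[8] i12  ld  -- tail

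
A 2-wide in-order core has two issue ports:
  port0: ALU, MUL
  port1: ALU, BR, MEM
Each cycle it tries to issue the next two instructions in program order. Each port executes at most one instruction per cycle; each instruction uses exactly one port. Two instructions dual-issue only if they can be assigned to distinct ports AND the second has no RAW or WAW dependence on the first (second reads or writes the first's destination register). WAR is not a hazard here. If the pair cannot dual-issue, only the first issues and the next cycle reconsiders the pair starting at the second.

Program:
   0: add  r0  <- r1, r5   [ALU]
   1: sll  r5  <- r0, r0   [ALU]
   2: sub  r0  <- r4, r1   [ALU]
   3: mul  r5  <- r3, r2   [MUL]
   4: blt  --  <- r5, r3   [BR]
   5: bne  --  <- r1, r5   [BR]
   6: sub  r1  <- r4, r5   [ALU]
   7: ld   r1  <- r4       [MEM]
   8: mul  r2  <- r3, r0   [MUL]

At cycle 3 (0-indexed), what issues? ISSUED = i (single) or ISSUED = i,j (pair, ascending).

  cy0 -> i0 (add.ALU) RAW r0
  cy1 -> i1,i2 (sll.ALU;sub.ALU) 2-wide
  cy2 -> i3 (mul.MUL) RAW r5
  cy3 -> i4 (blt.BR) no-port BR/BR
  cy4 -> i5,i6 (bne.BR;sub.ALU) 2-wide
  cy5 -> i7,i8 (ld.MEM;mul.MUL) 2-wide

ISSUED = 4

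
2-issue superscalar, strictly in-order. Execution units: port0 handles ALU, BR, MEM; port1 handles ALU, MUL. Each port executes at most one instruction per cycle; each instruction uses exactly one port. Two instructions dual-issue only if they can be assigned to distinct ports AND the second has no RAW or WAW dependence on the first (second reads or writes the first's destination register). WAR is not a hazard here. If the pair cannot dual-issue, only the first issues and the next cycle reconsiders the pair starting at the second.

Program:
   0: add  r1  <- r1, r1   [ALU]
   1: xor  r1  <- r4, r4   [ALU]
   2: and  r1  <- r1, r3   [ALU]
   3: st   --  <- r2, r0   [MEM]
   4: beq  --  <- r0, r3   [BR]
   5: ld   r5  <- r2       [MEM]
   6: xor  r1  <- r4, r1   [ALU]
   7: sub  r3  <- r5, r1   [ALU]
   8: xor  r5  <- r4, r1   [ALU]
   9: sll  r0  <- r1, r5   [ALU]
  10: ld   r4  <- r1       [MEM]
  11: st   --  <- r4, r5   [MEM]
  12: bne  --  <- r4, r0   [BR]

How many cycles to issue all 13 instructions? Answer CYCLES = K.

CYCLES = 9

  cy0 -> i0 (add) WAW r1
  cy1 -> i1 (xor) RAW+WAW r1
  cy2 -> i2+i3 (and/st) dual
  cy3 -> i4 (beq) no-port BR/MEM
  cy4 -> i5+i6 (ld/xor) dual
  cy5 -> i7+i8 (sub/xor) dual
  cy6 -> i9+i10 (sll/ld) dual
  cy7 -> i11 (st) no-port MEM/BR
  cy8 -> i12 (bne) tail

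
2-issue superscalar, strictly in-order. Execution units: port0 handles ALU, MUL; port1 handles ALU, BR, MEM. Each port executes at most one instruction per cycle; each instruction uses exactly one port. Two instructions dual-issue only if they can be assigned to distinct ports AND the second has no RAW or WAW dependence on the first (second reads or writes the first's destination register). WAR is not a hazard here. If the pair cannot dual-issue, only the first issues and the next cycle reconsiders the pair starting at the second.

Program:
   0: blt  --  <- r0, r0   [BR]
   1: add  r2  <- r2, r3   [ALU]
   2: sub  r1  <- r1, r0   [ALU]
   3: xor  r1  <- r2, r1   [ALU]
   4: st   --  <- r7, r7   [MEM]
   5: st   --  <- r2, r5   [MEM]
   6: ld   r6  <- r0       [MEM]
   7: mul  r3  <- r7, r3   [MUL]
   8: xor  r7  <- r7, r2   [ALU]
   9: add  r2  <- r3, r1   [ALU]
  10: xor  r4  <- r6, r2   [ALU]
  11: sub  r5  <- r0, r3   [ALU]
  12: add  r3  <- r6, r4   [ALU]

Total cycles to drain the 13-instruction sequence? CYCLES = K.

CYCLES = 8

[0] i0/i1  blt+add  -- pair
[1] i2  sub  -- RAW+WAW r1
[2] i3/i4  xor+st  -- pair
[3] i5  st  -- no-port MEM/MEM
[4] i6/i7  ld+mul  -- pair
[5] i8/i9  xor+add  -- pair
[6] i10/i11  xor+sub  -- pair
[7] i12  add  -- tail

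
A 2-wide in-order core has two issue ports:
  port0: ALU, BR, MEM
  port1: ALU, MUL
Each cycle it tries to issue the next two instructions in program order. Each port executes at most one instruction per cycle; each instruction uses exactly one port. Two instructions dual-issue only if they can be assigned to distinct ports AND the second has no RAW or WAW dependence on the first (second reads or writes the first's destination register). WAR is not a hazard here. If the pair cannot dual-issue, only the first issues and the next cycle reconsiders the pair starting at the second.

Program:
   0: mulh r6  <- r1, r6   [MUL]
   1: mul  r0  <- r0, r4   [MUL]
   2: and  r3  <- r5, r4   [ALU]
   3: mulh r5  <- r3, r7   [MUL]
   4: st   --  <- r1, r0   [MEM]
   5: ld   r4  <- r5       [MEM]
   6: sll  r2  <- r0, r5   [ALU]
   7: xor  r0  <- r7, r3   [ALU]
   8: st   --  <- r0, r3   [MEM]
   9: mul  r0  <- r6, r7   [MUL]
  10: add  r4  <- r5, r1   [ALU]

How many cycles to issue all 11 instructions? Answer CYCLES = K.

c0: i0 mulh.MUL  no-port MUL/MUL
c1: i1/i2 mul.MUL+and.ALU  dual
c2: i3/i4 mulh.MUL+st.MEM  dual
c3: i5/i6 ld.MEM+sll.ALU  dual
c4: i7 xor.ALU  RAW r0
c5: i8/i9 st.MEM+mul.MUL  dual
c6: i10 add.ALU  tail

CYCLES = 7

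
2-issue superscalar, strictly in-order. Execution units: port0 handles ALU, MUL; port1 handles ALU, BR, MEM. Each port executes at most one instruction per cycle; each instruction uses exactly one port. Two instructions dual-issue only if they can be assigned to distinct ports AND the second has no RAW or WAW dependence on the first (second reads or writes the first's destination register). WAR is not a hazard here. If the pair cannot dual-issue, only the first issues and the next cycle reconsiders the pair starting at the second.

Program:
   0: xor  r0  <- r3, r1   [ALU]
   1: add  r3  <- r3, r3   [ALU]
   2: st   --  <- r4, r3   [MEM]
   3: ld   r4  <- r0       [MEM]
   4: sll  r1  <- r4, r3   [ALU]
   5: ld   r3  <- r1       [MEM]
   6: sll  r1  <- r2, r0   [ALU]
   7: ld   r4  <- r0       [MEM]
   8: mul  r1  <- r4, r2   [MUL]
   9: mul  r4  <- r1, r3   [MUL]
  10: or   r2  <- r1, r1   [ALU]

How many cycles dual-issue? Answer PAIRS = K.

PAIRS = 3

c0: i0/i1 xor/add  pair
c1: i2 st  no-port MEM/MEM
c2: i3 ld  RAW r4
c3: i4 sll  RAW r1
c4: i5/i6 ld/sll  pair
c5: i7 ld  RAW r4
c6: i8 mul  no-port MUL/MUL
c7: i9/i10 mul/or  pair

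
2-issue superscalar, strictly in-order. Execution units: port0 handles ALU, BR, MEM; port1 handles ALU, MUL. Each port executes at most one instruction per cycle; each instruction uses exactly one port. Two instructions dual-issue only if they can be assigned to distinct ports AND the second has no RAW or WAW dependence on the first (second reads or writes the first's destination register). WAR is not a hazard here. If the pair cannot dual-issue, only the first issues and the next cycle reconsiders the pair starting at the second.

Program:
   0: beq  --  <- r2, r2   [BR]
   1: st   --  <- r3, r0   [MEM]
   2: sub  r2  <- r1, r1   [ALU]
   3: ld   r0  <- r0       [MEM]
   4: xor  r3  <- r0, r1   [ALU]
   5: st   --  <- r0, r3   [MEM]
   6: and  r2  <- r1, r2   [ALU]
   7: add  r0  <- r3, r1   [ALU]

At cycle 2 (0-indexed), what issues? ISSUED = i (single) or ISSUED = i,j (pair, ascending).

ISSUED = 3

t=0 i0:beq ; no-port BR/MEM
t=1 i1&i2:st;sub ; dual
t=2 i3:ld ; RAW r0
t=3 i4:xor ; RAW r3
t=4 i5&i6:st;and ; dual
t=5 i7:add ; tail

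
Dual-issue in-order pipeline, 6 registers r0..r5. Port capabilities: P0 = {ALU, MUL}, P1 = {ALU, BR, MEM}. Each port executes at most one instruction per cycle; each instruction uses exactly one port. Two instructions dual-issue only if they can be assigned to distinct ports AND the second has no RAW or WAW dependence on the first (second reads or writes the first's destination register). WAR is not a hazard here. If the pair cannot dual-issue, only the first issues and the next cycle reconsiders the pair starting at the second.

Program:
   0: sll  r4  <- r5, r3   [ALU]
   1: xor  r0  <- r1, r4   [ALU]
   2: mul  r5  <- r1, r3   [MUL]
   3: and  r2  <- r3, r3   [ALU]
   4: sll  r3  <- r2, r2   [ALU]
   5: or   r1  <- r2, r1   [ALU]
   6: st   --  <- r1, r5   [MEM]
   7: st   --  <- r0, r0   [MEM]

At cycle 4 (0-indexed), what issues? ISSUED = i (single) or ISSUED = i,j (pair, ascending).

#0 head=0: sll i0 RAW r4
#1 head=1: xor/mul i1&i2 dual
#2 head=3: and i3 RAW r2
#3 head=4: sll/or i4&i5 dual
#4 head=6: st i6 no-port MEM/MEM
#5 head=7: st i7 tail

ISSUED = 6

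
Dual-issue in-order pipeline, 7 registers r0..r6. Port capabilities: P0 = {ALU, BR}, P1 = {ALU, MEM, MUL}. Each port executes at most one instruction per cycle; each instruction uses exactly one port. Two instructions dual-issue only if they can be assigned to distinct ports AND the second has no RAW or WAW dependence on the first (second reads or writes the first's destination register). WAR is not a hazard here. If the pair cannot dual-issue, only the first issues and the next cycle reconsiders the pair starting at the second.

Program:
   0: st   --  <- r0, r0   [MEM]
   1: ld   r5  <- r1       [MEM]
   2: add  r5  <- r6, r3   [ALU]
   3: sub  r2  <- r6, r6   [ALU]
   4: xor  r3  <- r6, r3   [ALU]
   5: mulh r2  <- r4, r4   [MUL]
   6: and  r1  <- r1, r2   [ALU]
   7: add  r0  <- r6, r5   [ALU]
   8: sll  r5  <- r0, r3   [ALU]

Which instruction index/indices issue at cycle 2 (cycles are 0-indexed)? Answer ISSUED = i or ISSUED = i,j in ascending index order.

ISSUED = 2,3

#0 head=0: st i0 no-port MEM/MEM
#1 head=1: ld i1 WAW r5
#2 head=2: add+sub i2&i3 2-wide
#3 head=4: xor+mulh i4&i5 2-wide
#4 head=6: and+add i6&i7 2-wide
#5 head=8: sll i8 tail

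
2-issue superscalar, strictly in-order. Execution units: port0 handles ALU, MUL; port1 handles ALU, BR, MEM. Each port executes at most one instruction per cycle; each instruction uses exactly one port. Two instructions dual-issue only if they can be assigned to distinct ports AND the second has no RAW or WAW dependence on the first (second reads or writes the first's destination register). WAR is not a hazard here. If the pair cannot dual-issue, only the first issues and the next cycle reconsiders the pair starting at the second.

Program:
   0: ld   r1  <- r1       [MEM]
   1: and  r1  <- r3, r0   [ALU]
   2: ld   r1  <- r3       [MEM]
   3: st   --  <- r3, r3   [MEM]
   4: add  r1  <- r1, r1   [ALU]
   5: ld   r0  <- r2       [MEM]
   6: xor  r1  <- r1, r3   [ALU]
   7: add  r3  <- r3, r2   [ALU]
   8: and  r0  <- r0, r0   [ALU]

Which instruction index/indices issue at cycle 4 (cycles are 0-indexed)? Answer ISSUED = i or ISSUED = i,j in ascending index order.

t=0 i0:ld ; WAW r1
t=1 i1:and ; WAW r1
t=2 i2:ld ; no-port MEM/MEM
t=3 i3+i4:st+add ; 2-wide
t=4 i5+i6:ld+xor ; 2-wide
t=5 i7+i8:add+and ; 2-wide

ISSUED = 5,6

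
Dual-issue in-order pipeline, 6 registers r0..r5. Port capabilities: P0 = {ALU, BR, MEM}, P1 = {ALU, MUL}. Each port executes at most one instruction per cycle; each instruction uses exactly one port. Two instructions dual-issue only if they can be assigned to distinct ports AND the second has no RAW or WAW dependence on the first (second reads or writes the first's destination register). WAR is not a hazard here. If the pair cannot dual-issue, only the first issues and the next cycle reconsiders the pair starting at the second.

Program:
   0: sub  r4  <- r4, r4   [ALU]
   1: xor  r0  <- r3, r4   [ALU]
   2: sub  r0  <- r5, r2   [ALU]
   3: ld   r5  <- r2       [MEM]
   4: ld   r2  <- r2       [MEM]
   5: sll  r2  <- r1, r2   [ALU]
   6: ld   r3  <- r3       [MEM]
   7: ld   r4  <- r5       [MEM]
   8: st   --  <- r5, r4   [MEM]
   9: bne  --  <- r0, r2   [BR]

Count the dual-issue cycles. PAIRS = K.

PAIRS = 2

  cy0 -> i0 (sub.ALU) RAW r4
  cy1 -> i1 (xor.ALU) WAW r0
  cy2 -> i2,i3 (sub.ALU ld.MEM) 2-wide
  cy3 -> i4 (ld.MEM) RAW+WAW r2
  cy4 -> i5,i6 (sll.ALU ld.MEM) 2-wide
  cy5 -> i7 (ld.MEM) no-port MEM/MEM
  cy6 -> i8 (st.MEM) no-port MEM/BR
  cy7 -> i9 (bne.BR) tail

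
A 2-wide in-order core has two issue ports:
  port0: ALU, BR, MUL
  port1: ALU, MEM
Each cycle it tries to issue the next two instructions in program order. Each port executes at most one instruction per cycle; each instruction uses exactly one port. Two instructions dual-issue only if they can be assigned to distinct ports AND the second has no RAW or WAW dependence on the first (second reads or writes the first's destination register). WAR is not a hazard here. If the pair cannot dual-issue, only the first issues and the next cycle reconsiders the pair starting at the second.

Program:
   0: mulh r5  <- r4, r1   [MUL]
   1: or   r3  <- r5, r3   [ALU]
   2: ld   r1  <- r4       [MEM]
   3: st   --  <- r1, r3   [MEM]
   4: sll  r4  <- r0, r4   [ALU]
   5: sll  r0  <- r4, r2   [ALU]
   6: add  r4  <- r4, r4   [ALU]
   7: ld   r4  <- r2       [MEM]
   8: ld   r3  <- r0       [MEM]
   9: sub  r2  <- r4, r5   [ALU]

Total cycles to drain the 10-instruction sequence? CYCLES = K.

CYCLES = 6

  cy0 -> i0 (mulh.MUL) RAW r5
  cy1 -> i1/i2 (or.ALU;ld.MEM) 2-wide
  cy2 -> i3/i4 (st.MEM;sll.ALU) 2-wide
  cy3 -> i5/i6 (sll.ALU;add.ALU) 2-wide
  cy4 -> i7 (ld.MEM) no-port MEM/MEM
  cy5 -> i8/i9 (ld.MEM;sub.ALU) 2-wide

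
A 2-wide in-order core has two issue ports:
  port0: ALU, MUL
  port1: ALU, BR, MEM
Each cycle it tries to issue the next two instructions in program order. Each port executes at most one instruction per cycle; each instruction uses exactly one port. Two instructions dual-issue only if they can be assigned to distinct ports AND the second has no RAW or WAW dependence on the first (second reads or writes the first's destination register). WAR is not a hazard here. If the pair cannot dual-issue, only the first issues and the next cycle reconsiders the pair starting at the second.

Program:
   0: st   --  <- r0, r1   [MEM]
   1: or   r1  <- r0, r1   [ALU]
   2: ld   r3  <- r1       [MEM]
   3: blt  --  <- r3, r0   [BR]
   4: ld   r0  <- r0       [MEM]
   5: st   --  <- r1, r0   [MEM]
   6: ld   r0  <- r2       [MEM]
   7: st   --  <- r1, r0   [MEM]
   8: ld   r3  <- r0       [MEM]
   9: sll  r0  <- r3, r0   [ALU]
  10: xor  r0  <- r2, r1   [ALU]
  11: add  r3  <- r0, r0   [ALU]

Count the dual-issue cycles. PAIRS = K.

PAIRS = 1

  cy0 -> i0/i1 (st.MEM;or.ALU) pair
  cy1 -> i2 (ld.MEM) no-port MEM/BR
  cy2 -> i3 (blt.BR) no-port BR/MEM
  cy3 -> i4 (ld.MEM) no-port MEM/MEM
  cy4 -> i5 (st.MEM) no-port MEM/MEM
  cy5 -> i6 (ld.MEM) no-port MEM/MEM
  cy6 -> i7 (st.MEM) no-port MEM/MEM
  cy7 -> i8 (ld.MEM) RAW r3
  cy8 -> i9 (sll.ALU) WAW r0
  cy9 -> i10 (xor.ALU) RAW r0
  cy10 -> i11 (add.ALU) tail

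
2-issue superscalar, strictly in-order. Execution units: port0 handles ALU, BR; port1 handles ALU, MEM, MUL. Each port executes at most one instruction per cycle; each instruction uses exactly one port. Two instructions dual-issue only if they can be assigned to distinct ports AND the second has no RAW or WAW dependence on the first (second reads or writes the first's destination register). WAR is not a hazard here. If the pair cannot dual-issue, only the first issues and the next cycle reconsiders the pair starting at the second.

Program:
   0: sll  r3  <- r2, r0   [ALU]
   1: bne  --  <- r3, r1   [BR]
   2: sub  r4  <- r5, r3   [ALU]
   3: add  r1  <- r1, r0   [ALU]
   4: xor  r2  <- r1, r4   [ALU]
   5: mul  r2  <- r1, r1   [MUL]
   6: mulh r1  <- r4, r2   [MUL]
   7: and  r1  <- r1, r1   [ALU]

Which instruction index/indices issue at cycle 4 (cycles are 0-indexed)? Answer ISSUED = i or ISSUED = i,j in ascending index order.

c0: i0 sll  RAW r3
c1: i1,i2 bne;sub  dual
c2: i3 add  RAW r1
c3: i4 xor  WAW r2
c4: i5 mul  no-port MUL/MUL
c5: i6 mulh  RAW+WAW r1
c6: i7 and  tail

ISSUED = 5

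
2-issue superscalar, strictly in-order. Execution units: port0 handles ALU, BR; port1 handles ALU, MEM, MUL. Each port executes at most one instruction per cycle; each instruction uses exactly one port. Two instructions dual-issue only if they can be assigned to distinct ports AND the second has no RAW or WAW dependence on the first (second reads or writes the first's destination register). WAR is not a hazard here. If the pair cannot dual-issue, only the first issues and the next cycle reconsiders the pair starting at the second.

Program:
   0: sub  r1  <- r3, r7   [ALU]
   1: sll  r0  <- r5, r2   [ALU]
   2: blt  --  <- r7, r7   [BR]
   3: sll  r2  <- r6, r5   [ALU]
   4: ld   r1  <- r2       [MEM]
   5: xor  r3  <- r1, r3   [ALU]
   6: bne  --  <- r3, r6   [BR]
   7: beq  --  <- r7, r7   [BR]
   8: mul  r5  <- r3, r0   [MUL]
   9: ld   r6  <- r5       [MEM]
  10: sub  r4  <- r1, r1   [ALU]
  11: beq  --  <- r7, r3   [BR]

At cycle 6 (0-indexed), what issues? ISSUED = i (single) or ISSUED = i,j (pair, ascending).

ISSUED = 9,10

[0] i0+i1  sub.ALU/sll.ALU  -- 2-wide
[1] i2+i3  blt.BR/sll.ALU  -- 2-wide
[2] i4  ld.MEM  -- RAW r1
[3] i5  xor.ALU  -- RAW r3
[4] i6  bne.BR  -- no-port BR/BR
[5] i7+i8  beq.BR/mul.MUL  -- 2-wide
[6] i9+i10  ld.MEM/sub.ALU  -- 2-wide
[7] i11  beq.BR  -- tail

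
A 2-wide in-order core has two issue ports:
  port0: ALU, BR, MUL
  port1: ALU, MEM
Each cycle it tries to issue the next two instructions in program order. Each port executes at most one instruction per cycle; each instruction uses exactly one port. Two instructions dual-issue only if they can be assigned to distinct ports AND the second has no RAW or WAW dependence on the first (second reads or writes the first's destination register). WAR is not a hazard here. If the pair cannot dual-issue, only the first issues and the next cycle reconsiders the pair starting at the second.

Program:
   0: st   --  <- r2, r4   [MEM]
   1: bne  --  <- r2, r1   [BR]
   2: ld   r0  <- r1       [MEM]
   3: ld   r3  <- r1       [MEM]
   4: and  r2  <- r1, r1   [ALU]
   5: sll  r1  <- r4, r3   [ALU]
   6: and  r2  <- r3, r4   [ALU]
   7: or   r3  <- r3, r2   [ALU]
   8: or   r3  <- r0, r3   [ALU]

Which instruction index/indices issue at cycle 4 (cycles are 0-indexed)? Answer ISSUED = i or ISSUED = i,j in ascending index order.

ISSUED = 7

[0] i0,i1  st;bne  -- pair
[1] i2  ld  -- no-port MEM/MEM
[2] i3,i4  ld;and  -- pair
[3] i5,i6  sll;and  -- pair
[4] i7  or  -- RAW+WAW r3
[5] i8  or  -- tail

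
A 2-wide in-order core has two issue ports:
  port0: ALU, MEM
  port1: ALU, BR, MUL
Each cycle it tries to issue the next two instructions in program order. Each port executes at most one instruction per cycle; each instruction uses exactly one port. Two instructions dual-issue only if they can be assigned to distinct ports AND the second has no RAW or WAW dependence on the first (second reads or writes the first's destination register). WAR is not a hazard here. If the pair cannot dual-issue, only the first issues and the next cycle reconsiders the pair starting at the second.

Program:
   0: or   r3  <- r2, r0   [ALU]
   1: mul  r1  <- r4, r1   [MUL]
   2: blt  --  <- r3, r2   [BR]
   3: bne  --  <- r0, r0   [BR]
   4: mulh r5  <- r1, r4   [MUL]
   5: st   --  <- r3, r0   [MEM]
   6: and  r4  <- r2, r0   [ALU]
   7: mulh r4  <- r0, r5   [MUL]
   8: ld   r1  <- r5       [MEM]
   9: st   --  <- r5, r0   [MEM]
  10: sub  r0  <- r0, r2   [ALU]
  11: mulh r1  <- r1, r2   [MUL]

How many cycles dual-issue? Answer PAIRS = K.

PAIRS = 4

[0] i0+i1  or/mul  -- pair
[1] i2  blt  -- no-port BR/BR
[2] i3  bne  -- no-port BR/MUL
[3] i4+i5  mulh/st  -- pair
[4] i6  and  -- WAW r4
[5] i7+i8  mulh/ld  -- pair
[6] i9+i10  st/sub  -- pair
[7] i11  mulh  -- tail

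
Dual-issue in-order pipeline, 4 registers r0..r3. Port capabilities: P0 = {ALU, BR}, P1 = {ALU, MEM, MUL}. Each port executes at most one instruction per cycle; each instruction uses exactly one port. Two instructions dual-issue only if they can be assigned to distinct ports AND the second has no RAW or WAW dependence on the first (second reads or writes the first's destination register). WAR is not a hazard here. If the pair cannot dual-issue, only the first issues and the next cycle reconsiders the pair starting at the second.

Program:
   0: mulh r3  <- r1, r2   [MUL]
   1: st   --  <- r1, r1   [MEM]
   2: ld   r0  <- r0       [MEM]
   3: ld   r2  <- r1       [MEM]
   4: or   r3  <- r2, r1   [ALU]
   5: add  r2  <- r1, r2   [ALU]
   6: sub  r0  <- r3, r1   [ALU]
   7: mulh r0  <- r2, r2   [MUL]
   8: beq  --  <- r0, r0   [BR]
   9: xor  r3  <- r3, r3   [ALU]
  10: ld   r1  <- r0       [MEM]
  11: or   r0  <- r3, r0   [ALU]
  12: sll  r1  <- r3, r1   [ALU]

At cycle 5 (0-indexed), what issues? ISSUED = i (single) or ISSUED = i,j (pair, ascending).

t=0 i0:mulh ; no-port MUL/MEM
t=1 i1:st ; no-port MEM/MEM
t=2 i2:ld ; no-port MEM/MEM
t=3 i3:ld ; RAW r2
t=4 i4,i5:or/add ; dual
t=5 i6:sub ; WAW r0
t=6 i7:mulh ; RAW r0
t=7 i8,i9:beq/xor ; dual
t=8 i10,i11:ld/or ; dual
t=9 i12:sll ; tail

ISSUED = 6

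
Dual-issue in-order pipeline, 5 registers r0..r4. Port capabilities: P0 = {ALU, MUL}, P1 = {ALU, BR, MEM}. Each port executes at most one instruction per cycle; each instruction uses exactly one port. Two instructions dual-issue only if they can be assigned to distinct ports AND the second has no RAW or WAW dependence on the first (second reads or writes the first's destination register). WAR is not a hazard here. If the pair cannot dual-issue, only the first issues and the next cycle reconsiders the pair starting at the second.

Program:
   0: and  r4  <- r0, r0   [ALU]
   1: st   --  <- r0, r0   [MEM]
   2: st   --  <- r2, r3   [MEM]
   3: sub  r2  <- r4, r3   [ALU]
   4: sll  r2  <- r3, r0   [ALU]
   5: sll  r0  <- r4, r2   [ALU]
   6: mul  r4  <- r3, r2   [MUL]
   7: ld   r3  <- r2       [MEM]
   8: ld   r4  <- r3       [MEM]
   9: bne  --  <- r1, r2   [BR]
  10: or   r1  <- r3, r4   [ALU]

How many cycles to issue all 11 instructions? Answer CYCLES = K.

CYCLES = 7

  cy0 -> i0+i1 (and st) dual
  cy1 -> i2+i3 (st sub) dual
  cy2 -> i4 (sll) RAW r2
  cy3 -> i5+i6 (sll mul) dual
  cy4 -> i7 (ld) no-port MEM/MEM
  cy5 -> i8 (ld) no-port MEM/BR
  cy6 -> i9+i10 (bne or) dual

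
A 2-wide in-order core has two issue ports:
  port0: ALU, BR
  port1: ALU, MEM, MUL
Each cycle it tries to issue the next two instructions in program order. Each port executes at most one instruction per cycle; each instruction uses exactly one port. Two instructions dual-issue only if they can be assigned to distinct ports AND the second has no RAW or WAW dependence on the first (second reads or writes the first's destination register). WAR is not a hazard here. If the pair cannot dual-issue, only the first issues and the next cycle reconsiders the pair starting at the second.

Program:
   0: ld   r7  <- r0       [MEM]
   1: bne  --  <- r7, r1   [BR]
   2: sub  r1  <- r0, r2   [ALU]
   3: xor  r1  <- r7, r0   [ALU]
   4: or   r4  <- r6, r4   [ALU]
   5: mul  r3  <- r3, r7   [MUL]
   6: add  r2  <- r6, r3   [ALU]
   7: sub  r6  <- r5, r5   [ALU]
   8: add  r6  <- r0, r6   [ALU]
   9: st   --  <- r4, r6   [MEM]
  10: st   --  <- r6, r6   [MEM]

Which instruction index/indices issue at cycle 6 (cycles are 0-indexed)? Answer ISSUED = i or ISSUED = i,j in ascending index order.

ISSUED = 9

c0: i0 ld.MEM  RAW r7
c1: i1,i2 bne.BR/sub.ALU  dual
c2: i3,i4 xor.ALU/or.ALU  dual
c3: i5 mul.MUL  RAW r3
c4: i6,i7 add.ALU/sub.ALU  dual
c5: i8 add.ALU  RAW r6
c6: i9 st.MEM  no-port MEM/MEM
c7: i10 st.MEM  tail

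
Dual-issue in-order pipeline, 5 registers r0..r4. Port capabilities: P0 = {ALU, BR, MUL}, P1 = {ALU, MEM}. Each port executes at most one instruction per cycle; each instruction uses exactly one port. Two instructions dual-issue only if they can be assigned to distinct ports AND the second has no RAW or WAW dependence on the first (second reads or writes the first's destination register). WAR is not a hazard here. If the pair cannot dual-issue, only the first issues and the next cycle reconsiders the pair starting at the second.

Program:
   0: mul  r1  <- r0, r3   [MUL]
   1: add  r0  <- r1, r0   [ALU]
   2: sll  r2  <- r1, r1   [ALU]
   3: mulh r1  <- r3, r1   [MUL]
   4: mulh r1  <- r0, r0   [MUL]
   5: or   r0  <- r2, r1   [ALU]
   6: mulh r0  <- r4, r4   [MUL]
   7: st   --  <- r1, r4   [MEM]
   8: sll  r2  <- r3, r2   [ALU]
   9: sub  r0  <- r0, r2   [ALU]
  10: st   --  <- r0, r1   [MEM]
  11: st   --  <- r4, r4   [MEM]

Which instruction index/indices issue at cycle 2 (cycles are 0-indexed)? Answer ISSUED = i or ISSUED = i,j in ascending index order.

0. mul.MUL @i0  | RAW r1
1. add.ALU sll.ALU @i1&i2  | 2-wide
2. mulh.MUL @i3  | no-port MUL/MUL
3. mulh.MUL @i4  | RAW r1
4. or.ALU @i5  | WAW r0
5. mulh.MUL st.MEM @i6&i7  | 2-wide
6. sll.ALU @i8  | RAW r2
7. sub.ALU @i9  | RAW r0
8. st.MEM @i10  | no-port MEM/MEM
9. st.MEM @i11  | tail

ISSUED = 3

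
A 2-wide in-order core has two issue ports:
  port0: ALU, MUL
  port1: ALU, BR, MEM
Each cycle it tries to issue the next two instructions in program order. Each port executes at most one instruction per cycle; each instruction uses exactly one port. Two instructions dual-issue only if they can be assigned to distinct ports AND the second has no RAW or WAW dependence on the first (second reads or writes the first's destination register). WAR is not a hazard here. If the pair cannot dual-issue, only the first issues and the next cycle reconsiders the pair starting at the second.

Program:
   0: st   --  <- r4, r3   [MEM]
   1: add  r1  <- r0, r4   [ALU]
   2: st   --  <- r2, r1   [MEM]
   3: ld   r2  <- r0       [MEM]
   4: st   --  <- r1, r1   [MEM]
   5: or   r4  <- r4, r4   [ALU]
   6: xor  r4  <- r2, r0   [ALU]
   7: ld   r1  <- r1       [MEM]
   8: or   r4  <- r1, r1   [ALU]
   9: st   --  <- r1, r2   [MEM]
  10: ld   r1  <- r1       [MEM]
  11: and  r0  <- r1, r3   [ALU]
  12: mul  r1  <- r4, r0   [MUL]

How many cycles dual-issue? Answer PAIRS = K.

  cy0 -> i0,i1 (st.MEM/add.ALU) 2-wide
  cy1 -> i2 (st.MEM) no-port MEM/MEM
  cy2 -> i3 (ld.MEM) no-port MEM/MEM
  cy3 -> i4,i5 (st.MEM/or.ALU) 2-wide
  cy4 -> i6,i7 (xor.ALU/ld.MEM) 2-wide
  cy5 -> i8,i9 (or.ALU/st.MEM) 2-wide
  cy6 -> i10 (ld.MEM) RAW r1
  cy7 -> i11 (and.ALU) RAW r0
  cy8 -> i12 (mul.MUL) tail

PAIRS = 4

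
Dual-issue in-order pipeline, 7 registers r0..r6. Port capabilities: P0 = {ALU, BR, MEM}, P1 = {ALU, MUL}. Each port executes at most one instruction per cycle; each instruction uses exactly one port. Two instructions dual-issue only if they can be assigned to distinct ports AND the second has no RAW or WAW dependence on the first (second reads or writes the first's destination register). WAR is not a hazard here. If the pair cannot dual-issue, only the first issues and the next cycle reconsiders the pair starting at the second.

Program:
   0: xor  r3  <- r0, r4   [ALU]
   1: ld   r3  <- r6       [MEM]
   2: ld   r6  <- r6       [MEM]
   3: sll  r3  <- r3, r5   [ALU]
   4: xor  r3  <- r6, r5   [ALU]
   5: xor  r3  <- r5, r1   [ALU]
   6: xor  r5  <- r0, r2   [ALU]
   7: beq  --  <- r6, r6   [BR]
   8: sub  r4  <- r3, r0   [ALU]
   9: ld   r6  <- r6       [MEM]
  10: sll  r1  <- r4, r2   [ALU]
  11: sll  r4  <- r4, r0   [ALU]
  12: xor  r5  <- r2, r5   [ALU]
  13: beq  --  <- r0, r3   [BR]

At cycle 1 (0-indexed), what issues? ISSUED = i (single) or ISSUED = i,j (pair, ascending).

[0] i0  xor.ALU  -- WAW r3
[1] i1  ld.MEM  -- no-port MEM/MEM
[2] i2,i3  ld.MEM sll.ALU  -- dual
[3] i4  xor.ALU  -- WAW r3
[4] i5,i6  xor.ALU xor.ALU  -- dual
[5] i7,i8  beq.BR sub.ALU  -- dual
[6] i9,i10  ld.MEM sll.ALU  -- dual
[7] i11,i12  sll.ALU xor.ALU  -- dual
[8] i13  beq.BR  -- tail

ISSUED = 1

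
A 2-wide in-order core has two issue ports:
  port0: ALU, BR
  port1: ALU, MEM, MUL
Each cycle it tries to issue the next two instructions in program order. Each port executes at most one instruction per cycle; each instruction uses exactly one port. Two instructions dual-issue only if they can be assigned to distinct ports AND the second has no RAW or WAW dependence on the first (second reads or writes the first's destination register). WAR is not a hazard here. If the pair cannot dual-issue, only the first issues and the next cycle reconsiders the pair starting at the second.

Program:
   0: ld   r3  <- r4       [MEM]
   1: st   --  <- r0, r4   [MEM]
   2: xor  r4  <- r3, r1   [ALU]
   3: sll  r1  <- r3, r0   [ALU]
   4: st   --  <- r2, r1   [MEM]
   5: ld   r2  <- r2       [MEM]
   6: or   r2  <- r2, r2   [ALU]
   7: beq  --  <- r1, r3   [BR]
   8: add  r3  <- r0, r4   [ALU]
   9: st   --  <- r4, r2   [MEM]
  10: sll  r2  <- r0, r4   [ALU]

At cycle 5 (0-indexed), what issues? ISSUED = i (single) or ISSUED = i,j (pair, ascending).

[0] i0  ld  -- no-port MEM/MEM
[1] i1&i2  st/xor  -- 2-wide
[2] i3  sll  -- RAW r1
[3] i4  st  -- no-port MEM/MEM
[4] i5  ld  -- RAW+WAW r2
[5] i6&i7  or/beq  -- 2-wide
[6] i8&i9  add/st  -- 2-wide
[7] i10  sll  -- tail

ISSUED = 6,7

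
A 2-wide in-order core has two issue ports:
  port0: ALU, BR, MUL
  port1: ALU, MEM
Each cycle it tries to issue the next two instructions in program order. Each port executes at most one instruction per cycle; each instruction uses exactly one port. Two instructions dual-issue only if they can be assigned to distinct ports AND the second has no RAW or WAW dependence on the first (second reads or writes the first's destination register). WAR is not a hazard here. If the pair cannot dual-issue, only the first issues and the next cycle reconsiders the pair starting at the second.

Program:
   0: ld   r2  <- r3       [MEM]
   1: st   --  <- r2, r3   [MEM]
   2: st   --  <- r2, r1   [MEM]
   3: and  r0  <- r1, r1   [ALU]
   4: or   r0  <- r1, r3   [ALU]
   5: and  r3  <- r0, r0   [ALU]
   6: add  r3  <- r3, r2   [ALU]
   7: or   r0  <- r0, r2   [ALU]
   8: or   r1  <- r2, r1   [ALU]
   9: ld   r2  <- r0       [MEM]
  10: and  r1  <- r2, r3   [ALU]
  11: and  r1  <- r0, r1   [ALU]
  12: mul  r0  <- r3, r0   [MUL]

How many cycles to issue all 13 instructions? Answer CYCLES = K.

  cy0 -> i0 (ld.MEM) no-port MEM/MEM
  cy1 -> i1 (st.MEM) no-port MEM/MEM
  cy2 -> i2+i3 (st.MEM;and.ALU) pair
  cy3 -> i4 (or.ALU) RAW r0
  cy4 -> i5 (and.ALU) RAW+WAW r3
  cy5 -> i6+i7 (add.ALU;or.ALU) pair
  cy6 -> i8+i9 (or.ALU;ld.MEM) pair
  cy7 -> i10 (and.ALU) RAW+WAW r1
  cy8 -> i11+i12 (and.ALU;mul.MUL) pair

CYCLES = 9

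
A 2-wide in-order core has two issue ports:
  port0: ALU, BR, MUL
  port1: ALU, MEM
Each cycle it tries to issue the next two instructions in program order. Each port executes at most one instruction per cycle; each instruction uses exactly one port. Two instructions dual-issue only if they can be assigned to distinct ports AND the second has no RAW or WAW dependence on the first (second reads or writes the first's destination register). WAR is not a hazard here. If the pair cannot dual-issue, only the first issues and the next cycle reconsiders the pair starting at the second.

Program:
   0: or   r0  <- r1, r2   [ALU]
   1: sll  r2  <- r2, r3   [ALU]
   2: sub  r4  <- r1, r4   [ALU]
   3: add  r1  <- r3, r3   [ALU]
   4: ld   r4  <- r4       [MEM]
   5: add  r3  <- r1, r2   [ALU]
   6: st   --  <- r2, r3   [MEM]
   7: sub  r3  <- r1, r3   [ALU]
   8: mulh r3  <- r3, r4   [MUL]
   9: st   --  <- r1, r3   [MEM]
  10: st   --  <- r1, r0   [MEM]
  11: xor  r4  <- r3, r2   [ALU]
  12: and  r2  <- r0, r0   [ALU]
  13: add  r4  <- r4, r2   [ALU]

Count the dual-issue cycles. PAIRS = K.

PAIRS = 5

0. or.ALU/sll.ALU @i0+i1  | 2-wide
1. sub.ALU/add.ALU @i2+i3  | 2-wide
2. ld.MEM/add.ALU @i4+i5  | 2-wide
3. st.MEM/sub.ALU @i6+i7  | 2-wide
4. mulh.MUL @i8  | RAW r3
5. st.MEM @i9  | no-port MEM/MEM
6. st.MEM/xor.ALU @i10+i11  | 2-wide
7. and.ALU @i12  | RAW r2
8. add.ALU @i13  | tail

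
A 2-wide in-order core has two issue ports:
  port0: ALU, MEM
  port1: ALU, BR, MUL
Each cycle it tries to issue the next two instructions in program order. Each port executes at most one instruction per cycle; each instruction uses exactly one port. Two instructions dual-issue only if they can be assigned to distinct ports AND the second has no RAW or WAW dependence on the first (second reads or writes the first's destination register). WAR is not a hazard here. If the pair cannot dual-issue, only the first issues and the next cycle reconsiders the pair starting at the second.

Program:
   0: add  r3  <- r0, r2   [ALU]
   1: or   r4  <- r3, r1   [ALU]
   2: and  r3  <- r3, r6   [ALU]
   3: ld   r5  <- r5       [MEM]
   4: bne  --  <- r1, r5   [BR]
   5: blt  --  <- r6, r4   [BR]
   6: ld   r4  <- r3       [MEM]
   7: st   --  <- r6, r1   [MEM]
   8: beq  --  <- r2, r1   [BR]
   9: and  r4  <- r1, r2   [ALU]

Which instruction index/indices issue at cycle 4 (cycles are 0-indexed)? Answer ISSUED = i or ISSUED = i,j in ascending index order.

ISSUED = 5,6

  cy0 -> i0 (add) RAW r3
  cy1 -> i1&i2 (or and) dual
  cy2 -> i3 (ld) RAW r5
  cy3 -> i4 (bne) no-port BR/BR
  cy4 -> i5&i6 (blt ld) dual
  cy5 -> i7&i8 (st beq) dual
  cy6 -> i9 (and) tail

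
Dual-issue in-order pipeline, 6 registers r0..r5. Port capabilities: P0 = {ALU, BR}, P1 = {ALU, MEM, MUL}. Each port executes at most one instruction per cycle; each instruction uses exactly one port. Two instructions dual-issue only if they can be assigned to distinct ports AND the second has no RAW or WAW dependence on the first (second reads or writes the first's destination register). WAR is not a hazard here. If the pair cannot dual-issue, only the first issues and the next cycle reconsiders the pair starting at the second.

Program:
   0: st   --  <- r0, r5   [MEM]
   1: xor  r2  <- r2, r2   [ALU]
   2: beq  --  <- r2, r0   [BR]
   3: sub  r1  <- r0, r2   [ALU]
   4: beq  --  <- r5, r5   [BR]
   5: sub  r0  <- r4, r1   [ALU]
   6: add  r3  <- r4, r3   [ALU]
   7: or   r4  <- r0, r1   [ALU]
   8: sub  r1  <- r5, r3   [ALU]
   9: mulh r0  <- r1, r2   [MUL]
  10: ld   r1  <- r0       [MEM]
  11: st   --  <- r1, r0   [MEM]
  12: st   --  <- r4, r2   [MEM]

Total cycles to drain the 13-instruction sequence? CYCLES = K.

CYCLES = 9

#0 head=0: st/xor i0&i1 pair
#1 head=2: beq/sub i2&i3 pair
#2 head=4: beq/sub i4&i5 pair
#3 head=6: add/or i6&i7 pair
#4 head=8: sub i8 RAW r1
#5 head=9: mulh i9 no-port MUL/MEM
#6 head=10: ld i10 no-port MEM/MEM
#7 head=11: st i11 no-port MEM/MEM
#8 head=12: st i12 tail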